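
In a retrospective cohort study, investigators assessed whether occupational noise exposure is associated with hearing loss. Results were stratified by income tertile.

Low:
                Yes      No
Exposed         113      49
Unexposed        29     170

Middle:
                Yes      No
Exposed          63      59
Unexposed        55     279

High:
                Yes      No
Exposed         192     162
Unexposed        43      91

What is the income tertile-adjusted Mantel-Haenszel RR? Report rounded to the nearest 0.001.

2.735

RR_MH = Σ(aᵢ·n₀ᵢ/nᵢ) / Σ(cᵢ·n₁ᵢ/nᵢ), with n₁ᵢ = aᵢ+bᵢ (exposed), n₀ᵢ = cᵢ+dᵢ (unexposed), nᵢ = n₁ᵢ+n₀ᵢ.
Stratum 1 (Low): n₁ = 162, n₀ = 199, n = 361; a·n₀/n = 113·199/361 = 62.2909; c·n₁/n = 29·162/361 = 13.0139
Stratum 2 (Middle): n₁ = 122, n₀ = 334, n = 456; a·n₀/n = 63·334/456 = 46.1447; c·n₁/n = 55·122/456 = 14.7149
Stratum 3 (High): n₁ = 354, n₀ = 134, n = 488; a·n₀/n = 192·134/488 = 52.7213; c·n₁/n = 43·354/488 = 31.1926
RR_MH = (62.2909 + 46.1447 + 52.7213) / (13.0139 + 14.7149 + 31.1926) = 161.1569 / 58.9214 = 2.73512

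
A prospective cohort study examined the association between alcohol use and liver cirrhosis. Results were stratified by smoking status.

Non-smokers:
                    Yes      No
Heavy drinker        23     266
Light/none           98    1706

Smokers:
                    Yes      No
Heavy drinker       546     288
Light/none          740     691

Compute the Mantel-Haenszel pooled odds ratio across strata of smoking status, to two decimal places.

OR_MH = Σ(aᵢdᵢ/nᵢ) / Σ(bᵢcᵢ/nᵢ), where nᵢ is the stratum total.
Stratum 1 (Non-smokers): n = 2093; a·d/n = 23·1706/2093 = 18.7473; b·c/n = 266·98/2093 = 12.4548
Stratum 2 (Smokers): n = 2265; a·d/n = 546·691/2265 = 166.5722; b·c/n = 288·740/2265 = 94.0927
OR_MH = (18.7473 + 166.5722) / (12.4548 + 94.0927) = 185.3194 / 106.5476 = 1.73931

1.74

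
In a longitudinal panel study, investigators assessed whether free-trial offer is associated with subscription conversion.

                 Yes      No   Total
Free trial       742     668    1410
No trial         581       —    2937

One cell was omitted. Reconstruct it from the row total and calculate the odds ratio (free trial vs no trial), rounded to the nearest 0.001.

The missing cell is in the unexposed row: 2937 − 581 = 2356.
So a = 742, b = 668, c = 581, d = 2356.
OR = (a·d)/(b·c) = (742 × 2356) / (668 × 581) = 1748152 / 388108 = 4.50429

4.504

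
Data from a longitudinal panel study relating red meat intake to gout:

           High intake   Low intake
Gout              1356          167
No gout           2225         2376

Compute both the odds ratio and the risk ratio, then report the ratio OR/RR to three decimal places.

1.504

Reading the table with exposure as columns: a = 1356 (High intake, case), b = 2225 (High intake, non-case), c = 167 (Low intake, case), d = 2376.
OR = (1356·2376)/(2225·167) = 3221856/371575 = 8.67081
Risk in exposed = 1356/3581 = 0.37867; risk in unexposed = 167/2543 = 0.06567; RR = 5.76614
OR/RR = 8.67081 / 5.76614 = 1.50375
The outcome is not rare, so the OR lies further from 1 than the RR.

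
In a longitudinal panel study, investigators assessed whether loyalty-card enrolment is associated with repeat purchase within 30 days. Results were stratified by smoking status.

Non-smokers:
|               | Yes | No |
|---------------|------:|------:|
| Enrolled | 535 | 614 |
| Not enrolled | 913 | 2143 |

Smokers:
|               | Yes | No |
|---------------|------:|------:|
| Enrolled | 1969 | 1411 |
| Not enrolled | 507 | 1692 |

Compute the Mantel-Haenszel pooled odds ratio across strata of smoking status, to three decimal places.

OR_MH = Σ(aᵢdᵢ/nᵢ) / Σ(bᵢcᵢ/nᵢ), where nᵢ is the stratum total.
Stratum 1 (Non-smokers): n = 4205; a·d/n = 535·2143/4205 = 272.6528; b·c/n = 614·913/4205 = 133.3132
Stratum 2 (Smokers): n = 5579; a·d/n = 1969·1692/5579 = 597.1586; b·c/n = 1411·507/5579 = 128.2267
OR_MH = (272.6528 + 597.1586) / (133.3132 + 128.2267) = 869.8114 / 261.5399 = 3.32573

3.326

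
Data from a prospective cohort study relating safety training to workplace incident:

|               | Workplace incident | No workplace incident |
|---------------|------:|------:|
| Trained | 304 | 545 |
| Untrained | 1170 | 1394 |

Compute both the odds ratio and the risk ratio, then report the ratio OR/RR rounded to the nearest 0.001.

0.847

Cells: a = 304, b = 545, c = 1170, d = 1394.
OR = (304·1394)/(545·1170) = 423776/637650 = 0.66459
Risk in exposed = 304/849 = 0.35807; risk in unexposed = 1170/2564 = 0.45632; RR = 0.78469
OR/RR = 0.66459 / 0.78469 = 0.84695
The outcome is not rare, so the OR lies further from 1 than the RR.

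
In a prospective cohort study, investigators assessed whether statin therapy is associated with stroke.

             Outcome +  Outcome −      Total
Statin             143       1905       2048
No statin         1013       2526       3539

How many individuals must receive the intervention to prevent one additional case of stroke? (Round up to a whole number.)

Risk in treated group = 143/2048 = 0.06982; risk in control = 1013/3539 = 0.28624.
Absolute risk reduction = 0.28624 − 0.06982 = 0.21641
NNT = 1 / ARR = 1 / 0.21641 = 4.621 → round up → 5

5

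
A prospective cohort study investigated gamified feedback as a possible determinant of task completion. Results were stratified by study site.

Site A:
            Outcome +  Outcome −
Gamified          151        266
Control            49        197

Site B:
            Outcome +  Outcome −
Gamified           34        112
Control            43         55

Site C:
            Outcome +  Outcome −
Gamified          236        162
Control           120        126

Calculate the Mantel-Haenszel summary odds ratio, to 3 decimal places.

1.419

OR_MH = Σ(aᵢdᵢ/nᵢ) / Σ(bᵢcᵢ/nᵢ), where nᵢ is the stratum total.
Stratum 1 (Site A): n = 663; a·d/n = 151·197/663 = 44.8673; b·c/n = 266·49/663 = 19.6591
Stratum 2 (Site B): n = 244; a·d/n = 34·55/244 = 7.6639; b·c/n = 112·43/244 = 19.7377
Stratum 3 (Site C): n = 644; a·d/n = 236·126/644 = 46.1739; b·c/n = 162·120/644 = 30.1863
OR_MH = (44.8673 + 7.6639 + 46.1739) / (19.6591 + 19.7377 + 30.1863) = 98.7051 / 69.5832 = 1.41852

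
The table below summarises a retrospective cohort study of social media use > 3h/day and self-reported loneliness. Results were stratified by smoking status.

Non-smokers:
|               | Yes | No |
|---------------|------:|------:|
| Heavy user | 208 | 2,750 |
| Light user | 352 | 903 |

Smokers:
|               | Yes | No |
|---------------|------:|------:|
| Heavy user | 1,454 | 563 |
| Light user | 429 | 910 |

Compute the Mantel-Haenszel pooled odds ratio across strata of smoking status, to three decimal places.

1.454

OR_MH = Σ(aᵢdᵢ/nᵢ) / Σ(bᵢcᵢ/nᵢ), where nᵢ is the stratum total.
Stratum 1 (Non-smokers): n = 4213; a·d/n = 208·903/4213 = 44.5820; b·c/n = 2750·352/4213 = 229.7650
Stratum 2 (Smokers): n = 3356; a·d/n = 1454·910/3356 = 394.2610; b·c/n = 563·429/3356 = 71.9687
OR_MH = (44.5820 + 394.2610) / (229.7650 + 71.9687) = 438.8430 / 301.7337 = 1.45440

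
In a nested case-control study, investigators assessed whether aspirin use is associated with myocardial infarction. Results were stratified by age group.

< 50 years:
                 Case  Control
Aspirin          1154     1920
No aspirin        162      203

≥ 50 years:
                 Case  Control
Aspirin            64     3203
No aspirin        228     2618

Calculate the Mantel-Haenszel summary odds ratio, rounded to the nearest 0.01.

OR_MH = Σ(aᵢdᵢ/nᵢ) / Σ(bᵢcᵢ/nᵢ), where nᵢ is the stratum total.
Stratum 1 (< 50 years): n = 3439; a·d/n = 1154·203/3439 = 68.1192; b·c/n = 1920·162/3439 = 90.4449
Stratum 2 (≥ 50 years): n = 6113; a·d/n = 64·2618/6113 = 27.4091; b·c/n = 3203·228/6113 = 119.4641
OR_MH = (68.1192 + 27.4091) / (90.4449 + 119.4641) = 95.5283 / 209.9090 = 0.45509

0.46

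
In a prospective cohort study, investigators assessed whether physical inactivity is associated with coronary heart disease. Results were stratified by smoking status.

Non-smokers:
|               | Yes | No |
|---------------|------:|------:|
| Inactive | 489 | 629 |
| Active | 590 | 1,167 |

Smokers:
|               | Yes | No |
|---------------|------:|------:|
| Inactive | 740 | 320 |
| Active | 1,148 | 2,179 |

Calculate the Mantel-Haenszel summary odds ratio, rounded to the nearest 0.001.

OR_MH = Σ(aᵢdᵢ/nᵢ) / Σ(bᵢcᵢ/nᵢ), where nᵢ is the stratum total.
Stratum 1 (Non-smokers): n = 2875; a·d/n = 489·1167/2875 = 198.4915; b·c/n = 629·590/2875 = 129.0817
Stratum 2 (Smokers): n = 4387; a·d/n = 740·2179/4387 = 367.5541; b·c/n = 320·1148/4387 = 83.7383
OR_MH = (198.4915 + 367.5541) / (129.0817 + 83.7383) = 566.0456 / 212.8201 = 2.65974

2.660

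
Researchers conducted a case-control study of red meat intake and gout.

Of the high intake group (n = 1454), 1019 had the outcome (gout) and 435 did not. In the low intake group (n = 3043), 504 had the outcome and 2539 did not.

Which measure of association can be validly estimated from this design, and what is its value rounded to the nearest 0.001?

From the description: a = 1019, b = 435, c = 504, d = 2539.
This is a case-control study: participants were sampled on outcome status, so risks in the source population cannot be estimated directly — relative risk is not valid here. The odds ratio is the appropriate measure.
OR = (a·d)/(b·c) = (1019 × 2539) / (435 × 504) = 2587241 / 219240 = 11.80095

11.801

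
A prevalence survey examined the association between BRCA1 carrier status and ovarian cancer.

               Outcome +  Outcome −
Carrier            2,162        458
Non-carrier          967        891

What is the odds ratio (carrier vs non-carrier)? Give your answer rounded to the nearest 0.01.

4.35

Cells: a = 2162, b = 458, c = 967, d = 891.
OR = (a·d)/(b·c) = (2162 × 891) / (458 × 967) = 1926342 / 442886 = 4.34952
The odds of ovarian cancer are about 4.35 times as high in the carrier group.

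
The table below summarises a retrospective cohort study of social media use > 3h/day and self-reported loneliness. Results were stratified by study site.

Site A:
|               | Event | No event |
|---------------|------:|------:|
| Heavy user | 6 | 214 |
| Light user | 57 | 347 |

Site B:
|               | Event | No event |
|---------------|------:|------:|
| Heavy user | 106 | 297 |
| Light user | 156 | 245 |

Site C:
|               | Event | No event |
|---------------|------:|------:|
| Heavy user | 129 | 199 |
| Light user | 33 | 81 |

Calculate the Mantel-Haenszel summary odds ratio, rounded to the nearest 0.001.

OR_MH = Σ(aᵢdᵢ/nᵢ) / Σ(bᵢcᵢ/nᵢ), where nᵢ is the stratum total.
Stratum 1 (Site A): n = 624; a·d/n = 6·347/624 = 3.3365; b·c/n = 214·57/624 = 19.5481
Stratum 2 (Site B): n = 804; a·d/n = 106·245/804 = 32.3010; b·c/n = 297·156/804 = 57.6269
Stratum 3 (Site C): n = 442; a·d/n = 129·81/442 = 23.6403; b·c/n = 199·33/442 = 14.8575
OR_MH = (3.3365 + 32.3010 + 23.6403) / (19.5481 + 57.6269 + 14.8575) = 59.2778 / 92.0324 = 0.64410

0.644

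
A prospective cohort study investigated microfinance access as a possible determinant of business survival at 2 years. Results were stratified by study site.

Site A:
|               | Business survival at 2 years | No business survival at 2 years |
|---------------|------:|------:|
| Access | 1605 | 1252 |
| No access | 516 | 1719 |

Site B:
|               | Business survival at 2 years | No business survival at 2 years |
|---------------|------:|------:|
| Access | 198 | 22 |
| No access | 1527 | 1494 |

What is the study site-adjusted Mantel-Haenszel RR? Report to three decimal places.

RR_MH = Σ(aᵢ·n₀ᵢ/nᵢ) / Σ(cᵢ·n₁ᵢ/nᵢ), with n₁ᵢ = aᵢ+bᵢ (exposed), n₀ᵢ = cᵢ+dᵢ (unexposed), nᵢ = n₁ᵢ+n₀ᵢ.
Stratum 1 (Site A): n₁ = 2857, n₀ = 2235, n = 5092; a·n₀/n = 1605·2235/5092 = 704.4727; c·n₁/n = 516·2857/5092 = 289.5153
Stratum 2 (Site B): n₁ = 220, n₀ = 3021, n = 3241; a·n₀/n = 198·3021/3241 = 184.5597; c·n₁/n = 1527·220/3241 = 103.6532
RR_MH = (704.4727 + 184.5597) / (289.5153 + 103.6532) = 889.0324 / 393.1685 = 2.26120

2.261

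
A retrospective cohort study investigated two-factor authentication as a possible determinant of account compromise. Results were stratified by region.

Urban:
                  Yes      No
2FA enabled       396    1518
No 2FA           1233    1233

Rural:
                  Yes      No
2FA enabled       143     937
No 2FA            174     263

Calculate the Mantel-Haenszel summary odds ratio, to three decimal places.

OR_MH = Σ(aᵢdᵢ/nᵢ) / Σ(bᵢcᵢ/nᵢ), where nᵢ is the stratum total.
Stratum 1 (Urban): n = 4380; a·d/n = 396·1233/4380 = 111.4767; b·c/n = 1518·1233/4380 = 427.3274
Stratum 2 (Rural): n = 1517; a·d/n = 143·263/1517 = 24.7917; b·c/n = 937·174/1517 = 107.4740
OR_MH = (111.4767 + 24.7917) / (427.3274 + 107.4740) = 136.2684 / 534.8014 = 0.25480

0.255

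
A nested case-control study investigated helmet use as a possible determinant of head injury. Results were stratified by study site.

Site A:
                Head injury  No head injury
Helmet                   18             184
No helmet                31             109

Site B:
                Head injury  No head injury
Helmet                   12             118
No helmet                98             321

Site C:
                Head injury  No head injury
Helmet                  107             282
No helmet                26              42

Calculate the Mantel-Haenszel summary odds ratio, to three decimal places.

0.420

OR_MH = Σ(aᵢdᵢ/nᵢ) / Σ(bᵢcᵢ/nᵢ), where nᵢ is the stratum total.
Stratum 1 (Site A): n = 342; a·d/n = 18·109/342 = 5.7368; b·c/n = 184·31/342 = 16.6784
Stratum 2 (Site B): n = 549; a·d/n = 12·321/549 = 7.0164; b·c/n = 118·98/549 = 21.0638
Stratum 3 (Site C): n = 457; a·d/n = 107·42/457 = 9.8337; b·c/n = 282·26/457 = 16.0438
OR_MH = (5.7368 + 7.0164 + 9.8337) / (16.6784 + 21.0638 + 16.0438) = 22.5869 / 53.7859 = 0.41994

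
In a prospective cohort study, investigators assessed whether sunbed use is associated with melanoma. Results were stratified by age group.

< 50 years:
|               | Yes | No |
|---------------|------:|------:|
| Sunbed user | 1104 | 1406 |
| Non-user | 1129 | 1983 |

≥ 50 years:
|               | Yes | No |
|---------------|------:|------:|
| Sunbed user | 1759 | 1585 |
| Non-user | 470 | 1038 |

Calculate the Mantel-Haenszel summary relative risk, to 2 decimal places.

RR_MH = Σ(aᵢ·n₀ᵢ/nᵢ) / Σ(cᵢ·n₁ᵢ/nᵢ), with n₁ᵢ = aᵢ+bᵢ (exposed), n₀ᵢ = cᵢ+dᵢ (unexposed), nᵢ = n₁ᵢ+n₀ᵢ.
Stratum 1 (< 50 years): n₁ = 2510, n₀ = 3112, n = 5622; a·n₀/n = 1104·3112/5622 = 611.1078; c·n₁/n = 1129·2510/5622 = 504.0537
Stratum 2 (≥ 50 years): n₁ = 3344, n₀ = 1508, n = 4852; a·n₀/n = 1759·1508/4852 = 546.6966; c·n₁/n = 470·3344/4852 = 323.9242
RR_MH = (611.1078 + 546.6966) / (504.0537 + 323.9242) = 1157.8044 / 827.9779 = 1.39835

1.40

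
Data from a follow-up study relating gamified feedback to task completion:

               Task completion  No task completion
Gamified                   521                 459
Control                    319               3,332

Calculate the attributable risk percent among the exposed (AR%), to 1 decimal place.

Cells: a = 521, b = 459, c = 319, d = 3332.
Risk in exposed = 521/980 = 0.53163; risk in unexposed = 319/3651 = 0.08737.
RR = 0.53163/0.08737 = 6.08461
AR% = (RR − 1)/RR × 100 = (6.08461 − 1)/6.08461 × 100 = 83.5651%

83.6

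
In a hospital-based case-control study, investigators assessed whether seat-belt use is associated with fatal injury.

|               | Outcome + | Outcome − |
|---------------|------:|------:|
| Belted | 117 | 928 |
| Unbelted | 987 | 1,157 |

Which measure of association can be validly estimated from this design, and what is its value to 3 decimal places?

0.148

Cells: a = 117, b = 928, c = 987, d = 1157.
This is a hospital-based case-control study: participants were sampled on outcome status, so risks in the source population cannot be estimated directly — relative risk is not valid here. The odds ratio is the appropriate measure.
OR = (a·d)/(b·c) = (117 × 1157) / (928 × 987) = 135369 / 915936 = 0.14779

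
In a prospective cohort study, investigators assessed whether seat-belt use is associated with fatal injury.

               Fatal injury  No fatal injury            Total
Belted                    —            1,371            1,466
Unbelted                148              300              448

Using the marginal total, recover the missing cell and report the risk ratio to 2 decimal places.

The missing cell is in the exposed row: 1466 − 1371 = 95.
So a = 95, b = 1371, c = 148, d = 300.
RR = [a/(a+b)] / [c/(c+d)] = (95/1466) / (148/448) = 0.06480/0.33036 = 0.19616

0.20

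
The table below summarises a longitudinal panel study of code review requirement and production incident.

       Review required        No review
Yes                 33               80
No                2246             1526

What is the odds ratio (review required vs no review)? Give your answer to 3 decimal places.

0.280

Reading the table with exposure as columns: a = 33 (Review required, case), b = 2246 (Review required, non-case), c = 80 (No review, case), d = 1526.
OR = (a·d)/(b·c) = (33 × 1526) / (2246 × 80) = 50358 / 179680 = 0.28026
Exposure is associated with lower odds of production incident (OR = 0.28 < 1).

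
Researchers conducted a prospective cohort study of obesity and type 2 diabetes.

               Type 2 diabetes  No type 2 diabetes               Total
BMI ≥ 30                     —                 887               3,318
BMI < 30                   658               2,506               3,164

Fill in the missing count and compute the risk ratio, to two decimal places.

3.52

The missing cell is in the exposed row: 3318 − 887 = 2431.
So a = 2431, b = 887, c = 658, d = 2506.
RR = [a/(a+b)] / [c/(c+d)] = (2431/3318) / (658/3164) = 0.73267/0.20796 = 3.52305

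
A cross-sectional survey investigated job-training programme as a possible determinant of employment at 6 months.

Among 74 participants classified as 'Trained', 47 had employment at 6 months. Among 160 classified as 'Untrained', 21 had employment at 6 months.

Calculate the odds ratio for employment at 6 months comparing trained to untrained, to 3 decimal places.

From the description: a = 47, b = 27, c = 21, d = 139.
OR = (a·d)/(b·c) = (47 × 139) / (27 × 21) = 6533 / 567 = 11.52205
The odds of employment at 6 months are about 11.52 times as high in the trained group.

11.522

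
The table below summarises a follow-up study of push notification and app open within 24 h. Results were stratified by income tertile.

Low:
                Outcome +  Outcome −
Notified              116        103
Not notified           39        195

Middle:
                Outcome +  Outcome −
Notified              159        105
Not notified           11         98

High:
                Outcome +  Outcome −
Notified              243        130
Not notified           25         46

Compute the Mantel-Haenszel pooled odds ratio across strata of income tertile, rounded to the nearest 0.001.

OR_MH = Σ(aᵢdᵢ/nᵢ) / Σ(bᵢcᵢ/nᵢ), where nᵢ is the stratum total.
Stratum 1 (Low): n = 453; a·d/n = 116·195/453 = 49.9338; b·c/n = 103·39/453 = 8.8675
Stratum 2 (Middle): n = 373; a·d/n = 159·98/373 = 41.7748; b·c/n = 105·11/373 = 3.0965
Stratum 3 (High): n = 444; a·d/n = 243·46/444 = 25.1757; b·c/n = 130·25/444 = 7.3198
OR_MH = (49.9338 + 41.7748 + 25.1757) / (8.8675 + 3.0965 + 7.3198) = 116.8842 / 19.2839 = 6.06124

6.061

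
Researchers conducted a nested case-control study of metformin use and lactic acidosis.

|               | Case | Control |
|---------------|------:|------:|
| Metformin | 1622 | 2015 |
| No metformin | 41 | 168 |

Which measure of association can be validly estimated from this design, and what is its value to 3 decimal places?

Cells: a = 1622, b = 2015, c = 41, d = 168.
This is a nested case-control study: participants were sampled on outcome status, so risks in the source population cannot be estimated directly — relative risk is not valid here. The odds ratio is the appropriate measure.
OR = (a·d)/(b·c) = (1622 × 168) / (2015 × 41) = 272496 / 82615 = 3.29838

3.298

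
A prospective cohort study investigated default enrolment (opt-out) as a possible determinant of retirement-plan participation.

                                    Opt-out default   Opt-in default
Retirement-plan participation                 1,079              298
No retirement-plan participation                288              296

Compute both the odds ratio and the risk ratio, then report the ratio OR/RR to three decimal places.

2.365

Reading the table with exposure as columns: a = 1079 (Opt-out default, case), b = 288 (Opt-out default, non-case), c = 298 (Opt-in default, case), d = 296.
OR = (1079·296)/(288·298) = 319384/85824 = 3.72138
Risk in exposed = 1079/1367 = 0.78932; risk in unexposed = 298/594 = 0.50168; RR = 1.57334
OR/RR = 3.72138 / 1.57334 = 2.36527
The outcome is not rare, so the OR lies further from 1 than the RR.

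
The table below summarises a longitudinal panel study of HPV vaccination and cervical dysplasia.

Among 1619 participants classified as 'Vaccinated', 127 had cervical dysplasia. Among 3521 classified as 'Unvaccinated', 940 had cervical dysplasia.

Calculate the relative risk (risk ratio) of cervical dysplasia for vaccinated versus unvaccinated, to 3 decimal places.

0.294

From the description: a = 127, b = 1492, c = 940, d = 2581.
Risk in exposed = 127/1619 = 0.07844; risk in unexposed = 940/3521 = 0.26697.
RR = 0.07844 / 0.26697 = 0.29383
The risk is 71% lower among the exposed than among the unexposed.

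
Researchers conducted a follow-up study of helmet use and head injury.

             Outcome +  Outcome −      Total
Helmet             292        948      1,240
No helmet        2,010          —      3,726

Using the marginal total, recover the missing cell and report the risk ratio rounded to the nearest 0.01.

0.44

The missing cell is in the unexposed row: 3726 − 2010 = 1716.
So a = 292, b = 948, c = 2010, d = 1716.
RR = [a/(a+b)] / [c/(c+d)] = (292/1240) / (2010/3726) = 0.23548/0.53945 = 0.43652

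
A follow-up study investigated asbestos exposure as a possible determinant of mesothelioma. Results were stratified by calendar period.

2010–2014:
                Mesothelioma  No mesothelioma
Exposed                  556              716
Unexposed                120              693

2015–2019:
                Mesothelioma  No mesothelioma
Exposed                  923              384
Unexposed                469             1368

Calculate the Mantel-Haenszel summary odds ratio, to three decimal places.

OR_MH = Σ(aᵢdᵢ/nᵢ) / Σ(bᵢcᵢ/nᵢ), where nᵢ is the stratum total.
Stratum 1 (2010–2014): n = 2085; a·d/n = 556·693/2085 = 184.8000; b·c/n = 716·120/2085 = 41.2086
Stratum 2 (2015–2019): n = 3144; a·d/n = 923·1368/3144 = 401.6107; b·c/n = 384·469/3144 = 57.2824
OR_MH = (184.8000 + 401.6107) / (41.2086 + 57.2824) = 586.4107 / 98.4911 = 5.95395

5.954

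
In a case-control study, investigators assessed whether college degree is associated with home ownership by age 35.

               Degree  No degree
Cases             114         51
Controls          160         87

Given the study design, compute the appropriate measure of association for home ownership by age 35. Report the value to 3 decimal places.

1.215

Reading the table with exposure as columns: a = 114 (Degree, case), b = 160 (Degree, non-case), c = 51 (No degree, case), d = 87.
This is a case-control study: participants were sampled on outcome status, so risks in the source population cannot be estimated directly — relative risk is not valid here. The odds ratio is the appropriate measure.
OR = (a·d)/(b·c) = (114 × 87) / (160 × 51) = 9918 / 8160 = 1.21544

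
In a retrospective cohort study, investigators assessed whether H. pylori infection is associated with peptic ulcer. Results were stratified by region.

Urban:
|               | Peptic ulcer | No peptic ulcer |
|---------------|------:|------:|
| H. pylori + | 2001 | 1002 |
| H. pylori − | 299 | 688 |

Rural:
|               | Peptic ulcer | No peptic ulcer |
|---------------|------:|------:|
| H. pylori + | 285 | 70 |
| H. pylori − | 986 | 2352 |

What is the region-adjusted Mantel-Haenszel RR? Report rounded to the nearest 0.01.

2.35

RR_MH = Σ(aᵢ·n₀ᵢ/nᵢ) / Σ(cᵢ·n₁ᵢ/nᵢ), with n₁ᵢ = aᵢ+bᵢ (exposed), n₀ᵢ = cᵢ+dᵢ (unexposed), nᵢ = n₁ᵢ+n₀ᵢ.
Stratum 1 (Urban): n₁ = 3003, n₀ = 987, n = 3990; a·n₀/n = 2001·987/3990 = 494.9842; c·n₁/n = 299·3003/3990 = 225.0368
Stratum 2 (Rural): n₁ = 355, n₀ = 3338, n = 3693; a·n₀/n = 285·3338/3693 = 257.6036; c·n₁/n = 986·355/3693 = 94.7820
RR_MH = (494.9842 + 257.6036) / (225.0368 + 94.7820) = 752.5878 / 319.8189 = 2.35317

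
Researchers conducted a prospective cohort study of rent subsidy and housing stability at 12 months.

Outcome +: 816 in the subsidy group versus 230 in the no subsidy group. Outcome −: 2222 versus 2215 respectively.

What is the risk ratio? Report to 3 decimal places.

2.855

From the description: a = 816, b = 2222, c = 230, d = 2215.
Risk in exposed = 816/3038 = 0.26860; risk in unexposed = 230/2445 = 0.09407.
RR = 0.26860 / 0.09407 = 2.85531
The risk among the exposed is 2.86 times that among the unexposed.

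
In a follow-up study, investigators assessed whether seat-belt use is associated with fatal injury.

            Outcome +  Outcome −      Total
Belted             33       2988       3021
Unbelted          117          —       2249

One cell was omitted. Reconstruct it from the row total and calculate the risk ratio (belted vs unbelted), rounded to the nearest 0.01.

The missing cell is in the unexposed row: 2249 − 117 = 2132.
So a = 33, b = 2988, c = 117, d = 2132.
RR = [a/(a+b)] / [c/(c+d)] = (33/3021) / (117/2249) = 0.01092/0.05202 = 0.20997

0.21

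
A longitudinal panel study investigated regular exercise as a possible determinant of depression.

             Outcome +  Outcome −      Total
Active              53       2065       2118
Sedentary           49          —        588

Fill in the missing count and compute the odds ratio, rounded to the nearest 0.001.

The missing cell is in the unexposed row: 588 − 49 = 539.
So a = 53, b = 2065, c = 49, d = 539.
OR = (a·d)/(b·c) = (53 × 539) / (2065 × 49) = 28567 / 101185 = 0.28232

0.282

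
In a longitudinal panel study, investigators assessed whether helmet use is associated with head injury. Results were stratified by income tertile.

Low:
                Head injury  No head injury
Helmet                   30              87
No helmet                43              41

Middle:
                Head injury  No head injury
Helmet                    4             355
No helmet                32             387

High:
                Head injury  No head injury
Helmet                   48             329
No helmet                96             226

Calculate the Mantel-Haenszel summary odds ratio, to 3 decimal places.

0.301

OR_MH = Σ(aᵢdᵢ/nᵢ) / Σ(bᵢcᵢ/nᵢ), where nᵢ is the stratum total.
Stratum 1 (Low): n = 201; a·d/n = 30·41/201 = 6.1194; b·c/n = 87·43/201 = 18.6119
Stratum 2 (Middle): n = 778; a·d/n = 4·387/778 = 1.9897; b·c/n = 355·32/778 = 14.6015
Stratum 3 (High): n = 699; a·d/n = 48·226/699 = 15.5193; b·c/n = 329·96/699 = 45.1845
OR_MH = (6.1194 + 1.9897 + 15.5193) / (18.6119 + 14.6015 + 45.1845) = 23.6284 / 78.3980 = 0.30139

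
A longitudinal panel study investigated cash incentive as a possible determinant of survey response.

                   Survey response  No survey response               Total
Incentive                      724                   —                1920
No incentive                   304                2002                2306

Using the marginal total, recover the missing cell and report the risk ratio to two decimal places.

The missing cell is in the exposed row: 1920 − 724 = 1196.
So a = 724, b = 1196, c = 304, d = 2002.
RR = [a/(a+b)] / [c/(c+d)] = (724/1920) / (304/2306) = 0.37708/0.13183 = 2.86038

2.86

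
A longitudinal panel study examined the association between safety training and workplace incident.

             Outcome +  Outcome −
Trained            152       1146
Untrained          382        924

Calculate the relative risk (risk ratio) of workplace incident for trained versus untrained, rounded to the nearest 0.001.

Cells: a = 152, b = 1146, c = 382, d = 924.
Risk in exposed = 152/1298 = 0.11710; risk in unexposed = 382/1306 = 0.29250.
RR = 0.11710 / 0.29250 = 0.40036
The risk is 60% lower among the exposed than among the unexposed.

0.400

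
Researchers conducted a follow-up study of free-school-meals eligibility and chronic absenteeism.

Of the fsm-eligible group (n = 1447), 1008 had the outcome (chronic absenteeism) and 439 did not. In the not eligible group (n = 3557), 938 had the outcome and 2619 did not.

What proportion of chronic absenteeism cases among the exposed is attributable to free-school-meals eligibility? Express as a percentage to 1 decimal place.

From the description: a = 1008, b = 439, c = 938, d = 2619.
Risk in exposed = 1008/1447 = 0.69661; risk in unexposed = 938/3557 = 0.26371.
RR = 0.69661/0.26371 = 2.64164
AR% = (RR − 1)/RR × 100 = (2.64164 − 1)/2.64164 × 100 = 62.1447%

62.1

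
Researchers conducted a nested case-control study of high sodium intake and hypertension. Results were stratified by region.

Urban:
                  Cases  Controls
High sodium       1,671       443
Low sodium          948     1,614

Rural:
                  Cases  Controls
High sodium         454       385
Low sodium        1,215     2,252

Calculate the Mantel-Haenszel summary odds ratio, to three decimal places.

OR_MH = Σ(aᵢdᵢ/nᵢ) / Σ(bᵢcᵢ/nᵢ), where nᵢ is the stratum total.
Stratum 1 (Urban): n = 4676; a·d/n = 1671·1614/4676 = 576.7737; b·c/n = 443·948/4676 = 89.8127
Stratum 2 (Rural): n = 4306; a·d/n = 454·2252/4306 = 237.4380; b·c/n = 385·1215/4306 = 108.6333
OR_MH = (576.7737 + 237.4380) / (89.8127 + 108.6333) = 814.2117 / 198.4460 = 4.10294

4.103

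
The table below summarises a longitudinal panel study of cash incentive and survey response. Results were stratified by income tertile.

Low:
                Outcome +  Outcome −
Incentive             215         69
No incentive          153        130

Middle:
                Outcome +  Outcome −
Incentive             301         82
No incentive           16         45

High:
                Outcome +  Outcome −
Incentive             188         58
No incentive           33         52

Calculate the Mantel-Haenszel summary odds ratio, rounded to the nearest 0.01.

OR_MH = Σ(aᵢdᵢ/nᵢ) / Σ(bᵢcᵢ/nᵢ), where nᵢ is the stratum total.
Stratum 1 (Low): n = 567; a·d/n = 215·130/567 = 49.2945; b·c/n = 69·153/567 = 18.6190
Stratum 2 (Middle): n = 444; a·d/n = 301·45/444 = 30.5068; b·c/n = 82·16/444 = 2.9550
Stratum 3 (High): n = 331; a·d/n = 188·52/331 = 29.5347; b·c/n = 58·33/331 = 5.7825
OR_MH = (49.2945 + 30.5068 + 29.5347) / (18.6190 + 2.9550 + 5.7825) = 109.3360 / 27.3565 = 3.99671

4.00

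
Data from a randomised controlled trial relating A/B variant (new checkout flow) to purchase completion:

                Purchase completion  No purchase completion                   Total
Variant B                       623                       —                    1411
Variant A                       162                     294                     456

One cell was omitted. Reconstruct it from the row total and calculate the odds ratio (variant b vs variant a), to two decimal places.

1.43

The missing cell is in the exposed row: 1411 − 623 = 788.
So a = 623, b = 788, c = 162, d = 294.
OR = (a·d)/(b·c) = (623 × 294) / (788 × 162) = 183162 / 127656 = 1.43481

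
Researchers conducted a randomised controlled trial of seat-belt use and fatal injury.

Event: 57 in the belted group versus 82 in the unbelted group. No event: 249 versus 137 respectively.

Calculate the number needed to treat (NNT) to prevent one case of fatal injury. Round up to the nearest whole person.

Risk in treated group = 57/306 = 0.18627; risk in control = 82/219 = 0.37443.
Absolute risk reduction = 0.37443 − 0.18627 = 0.18815
NNT = 1 / ARR = 1 / 0.18815 = 5.315 → round up → 6

6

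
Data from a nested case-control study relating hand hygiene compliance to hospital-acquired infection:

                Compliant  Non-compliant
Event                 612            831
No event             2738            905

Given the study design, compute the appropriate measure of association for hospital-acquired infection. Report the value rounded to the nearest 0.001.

Reading the table with exposure as columns: a = 612 (Compliant, case), b = 2738 (Compliant, non-case), c = 831 (Non-compliant, case), d = 905.
This is a nested case-control study: participants were sampled on outcome status, so risks in the source population cannot be estimated directly — relative risk is not valid here. The odds ratio is the appropriate measure.
OR = (a·d)/(b·c) = (612 × 905) / (2738 × 831) = 553860 / 2275278 = 0.24343

0.243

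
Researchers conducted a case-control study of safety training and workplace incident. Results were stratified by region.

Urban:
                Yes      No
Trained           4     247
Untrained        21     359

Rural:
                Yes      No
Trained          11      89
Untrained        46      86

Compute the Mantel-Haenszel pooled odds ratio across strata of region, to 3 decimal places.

OR_MH = Σ(aᵢdᵢ/nᵢ) / Σ(bᵢcᵢ/nᵢ), where nᵢ is the stratum total.
Stratum 1 (Urban): n = 631; a·d/n = 4·359/631 = 2.2758; b·c/n = 247·21/631 = 8.2203
Stratum 2 (Rural): n = 232; a·d/n = 11·86/232 = 4.0776; b·c/n = 89·46/232 = 17.6466
OR_MH = (2.2758 + 4.0776) / (8.2203 + 17.6466) = 6.3533 / 25.8668 = 0.24562

0.246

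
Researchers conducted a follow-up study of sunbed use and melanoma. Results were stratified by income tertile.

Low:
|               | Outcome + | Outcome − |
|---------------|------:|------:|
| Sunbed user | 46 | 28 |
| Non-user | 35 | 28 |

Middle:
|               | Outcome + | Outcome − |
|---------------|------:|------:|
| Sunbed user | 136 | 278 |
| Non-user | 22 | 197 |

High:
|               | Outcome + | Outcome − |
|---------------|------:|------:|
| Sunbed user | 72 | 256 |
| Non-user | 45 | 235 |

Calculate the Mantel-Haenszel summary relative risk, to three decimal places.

1.761

RR_MH = Σ(aᵢ·n₀ᵢ/nᵢ) / Σ(cᵢ·n₁ᵢ/nᵢ), with n₁ᵢ = aᵢ+bᵢ (exposed), n₀ᵢ = cᵢ+dᵢ (unexposed), nᵢ = n₁ᵢ+n₀ᵢ.
Stratum 1 (Low): n₁ = 74, n₀ = 63, n = 137; a·n₀/n = 46·63/137 = 21.1533; c·n₁/n = 35·74/137 = 18.9051
Stratum 2 (Middle): n₁ = 414, n₀ = 219, n = 633; a·n₀/n = 136·219/633 = 47.0521; c·n₁/n = 22·414/633 = 14.3886
Stratum 3 (High): n₁ = 328, n₀ = 280, n = 608; a·n₀/n = 72·280/608 = 33.1579; c·n₁/n = 45·328/608 = 24.2763
RR_MH = (21.1533 + 47.0521 + 33.1579) / (18.9051 + 14.3886 + 24.2763) = 101.3633 / 57.5701 = 1.76070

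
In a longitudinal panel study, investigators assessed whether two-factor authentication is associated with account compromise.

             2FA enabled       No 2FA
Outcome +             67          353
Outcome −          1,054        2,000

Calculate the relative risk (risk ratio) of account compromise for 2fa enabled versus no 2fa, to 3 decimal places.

0.398

Reading the table with exposure as columns: a = 67 (2FA enabled, case), b = 1054 (2FA enabled, non-case), c = 353 (No 2FA, case), d = 2000.
Risk in exposed = 67/1121 = 0.05977; risk in unexposed = 353/2353 = 0.15002.
RR = 0.05977 / 0.15002 = 0.39840
The risk is 60% lower among the exposed than among the unexposed.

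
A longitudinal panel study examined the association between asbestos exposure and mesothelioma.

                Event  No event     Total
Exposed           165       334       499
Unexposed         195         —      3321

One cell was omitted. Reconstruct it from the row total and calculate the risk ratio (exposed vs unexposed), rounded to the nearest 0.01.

The missing cell is in the unexposed row: 3321 − 195 = 3126.
So a = 165, b = 334, c = 195, d = 3126.
RR = [a/(a+b)] / [c/(c+d)] = (165/499) / (195/3321) = 0.33066/0.05872 = 5.63142

5.63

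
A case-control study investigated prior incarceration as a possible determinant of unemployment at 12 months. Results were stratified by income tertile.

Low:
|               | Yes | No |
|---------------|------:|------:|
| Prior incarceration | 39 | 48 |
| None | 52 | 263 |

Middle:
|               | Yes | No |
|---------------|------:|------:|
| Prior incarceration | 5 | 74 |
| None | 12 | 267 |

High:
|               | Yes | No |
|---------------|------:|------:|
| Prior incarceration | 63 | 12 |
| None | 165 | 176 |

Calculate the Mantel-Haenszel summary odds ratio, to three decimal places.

OR_MH = Σ(aᵢdᵢ/nᵢ) / Σ(bᵢcᵢ/nᵢ), where nᵢ is the stratum total.
Stratum 1 (Low): n = 402; a·d/n = 39·263/402 = 25.5149; b·c/n = 48·52/402 = 6.2090
Stratum 2 (Middle): n = 358; a·d/n = 5·267/358 = 3.7291; b·c/n = 74·12/358 = 2.4804
Stratum 3 (High): n = 416; a·d/n = 63·176/416 = 26.6538; b·c/n = 12·165/416 = 4.7596
OR_MH = (25.5149 + 3.7291 + 26.6538) / (6.2090 + 2.4804 + 4.7596) = 55.8978 / 13.4490 = 4.15628

4.156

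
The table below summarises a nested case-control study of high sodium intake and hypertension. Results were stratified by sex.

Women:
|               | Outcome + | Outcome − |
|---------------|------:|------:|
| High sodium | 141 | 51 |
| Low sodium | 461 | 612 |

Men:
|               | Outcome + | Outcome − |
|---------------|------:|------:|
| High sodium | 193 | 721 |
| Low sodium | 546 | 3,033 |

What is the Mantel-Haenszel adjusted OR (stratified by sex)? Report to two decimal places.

OR_MH = Σ(aᵢdᵢ/nᵢ) / Σ(bᵢcᵢ/nᵢ), where nᵢ is the stratum total.
Stratum 1 (Women): n = 1265; a·d/n = 141·612/1265 = 68.2150; b·c/n = 51·461/1265 = 18.5858
Stratum 2 (Men): n = 4493; a·d/n = 193·3033/4493 = 130.2847; b·c/n = 721·546/4493 = 87.6176
OR_MH = (68.2150 + 130.2847) / (18.5858 + 87.6176) = 198.4997 / 106.2034 = 1.86905

1.87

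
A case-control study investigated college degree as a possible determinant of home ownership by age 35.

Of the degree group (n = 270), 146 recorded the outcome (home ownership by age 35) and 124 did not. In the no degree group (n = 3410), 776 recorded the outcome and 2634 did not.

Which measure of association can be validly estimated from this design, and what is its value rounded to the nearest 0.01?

From the description: a = 146, b = 124, c = 776, d = 2634.
This is a case-control study: participants were sampled on outcome status, so risks in the source population cannot be estimated directly — relative risk is not valid here. The odds ratio is the appropriate measure.
OR = (a·d)/(b·c) = (146 × 2634) / (124 × 776) = 384564 / 96224 = 3.99655

4.00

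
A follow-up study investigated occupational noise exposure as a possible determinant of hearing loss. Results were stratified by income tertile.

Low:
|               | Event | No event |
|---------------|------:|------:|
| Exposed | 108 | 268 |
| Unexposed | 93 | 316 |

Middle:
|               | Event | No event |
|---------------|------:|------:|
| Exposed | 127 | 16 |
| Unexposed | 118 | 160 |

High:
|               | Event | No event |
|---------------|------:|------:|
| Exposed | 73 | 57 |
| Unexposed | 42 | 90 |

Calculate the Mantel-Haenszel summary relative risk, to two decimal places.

RR_MH = Σ(aᵢ·n₀ᵢ/nᵢ) / Σ(cᵢ·n₁ᵢ/nᵢ), with n₁ᵢ = aᵢ+bᵢ (exposed), n₀ᵢ = cᵢ+dᵢ (unexposed), nᵢ = n₁ᵢ+n₀ᵢ.
Stratum 1 (Low): n₁ = 376, n₀ = 409, n = 785; a·n₀/n = 108·409/785 = 56.2701; c·n₁/n = 93·376/785 = 44.5452
Stratum 2 (Middle): n₁ = 143, n₀ = 278, n = 421; a·n₀/n = 127·278/421 = 83.8622; c·n₁/n = 118·143/421 = 40.0808
Stratum 3 (High): n₁ = 130, n₀ = 132, n = 262; a·n₀/n = 73·132/262 = 36.7786; c·n₁/n = 42·130/262 = 20.8397
RR_MH = (56.2701 + 83.8622 + 36.7786) / (44.5452 + 40.0808 + 20.8397) = 176.9109 / 105.4657 = 1.67743

1.68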